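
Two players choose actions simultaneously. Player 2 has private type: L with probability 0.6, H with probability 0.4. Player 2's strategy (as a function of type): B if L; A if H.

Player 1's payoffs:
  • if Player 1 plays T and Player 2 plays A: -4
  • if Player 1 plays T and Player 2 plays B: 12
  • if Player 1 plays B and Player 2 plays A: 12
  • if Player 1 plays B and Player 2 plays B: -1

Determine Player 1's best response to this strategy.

E[T] = 0.6·(12) + 0.4·(-4) = 5.6
E[B] = 0.6·(-1) + 0.4·(12) = 4.2
Best response: T (5.6 is the largest).

T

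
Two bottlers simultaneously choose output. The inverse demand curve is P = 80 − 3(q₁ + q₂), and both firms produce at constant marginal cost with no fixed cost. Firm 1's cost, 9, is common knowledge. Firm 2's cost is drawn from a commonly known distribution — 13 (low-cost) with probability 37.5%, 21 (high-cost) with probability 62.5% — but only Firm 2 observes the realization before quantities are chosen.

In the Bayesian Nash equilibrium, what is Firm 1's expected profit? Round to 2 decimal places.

237.04

Type-c best response for Firm 2: q₂(c) = (80 − c)/6 − q₁/2.
Firm 1 maximizes expected profit; its first-order condition is 80 − 6q₁ − 3E[q₂] − 9 = 0.
Substituting E[q₂] and solving: E[c₂] = 18, so q₁ = (80 − 2·9 + 18)/9 = 8.88889.
E[P] = 80 − 3·(q₁ + E[q₂]) = 35.6667; Firm 1's expected profit = (E[P] − 9)·q₁ = (35.6667 − 9)·8.88889 = 237.037.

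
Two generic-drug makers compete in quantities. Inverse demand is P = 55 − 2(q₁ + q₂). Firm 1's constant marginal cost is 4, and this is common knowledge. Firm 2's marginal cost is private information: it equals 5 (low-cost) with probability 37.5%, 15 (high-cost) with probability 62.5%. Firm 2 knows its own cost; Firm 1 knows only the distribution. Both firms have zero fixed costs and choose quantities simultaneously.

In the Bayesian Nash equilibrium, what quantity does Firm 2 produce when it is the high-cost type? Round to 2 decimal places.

5.15

Firm 2 with cost c maximizes (55 − 2(q₁+q₂) − c)·q₂, giving q₂(c) = (55 − c − 2q₁)/4.
E[c₂] = 0.375·5 + 0.625·15 = 11.25
Firm 1's FOC against E[q₂] yields q₁ = (55 − 2·4 + E[c₂])/6 = (55 − 8 + 11.25)/6 = 9.70833.
q₂(high-cost) = (55 − 15 − 2·9.70833)/4 = 5.14583.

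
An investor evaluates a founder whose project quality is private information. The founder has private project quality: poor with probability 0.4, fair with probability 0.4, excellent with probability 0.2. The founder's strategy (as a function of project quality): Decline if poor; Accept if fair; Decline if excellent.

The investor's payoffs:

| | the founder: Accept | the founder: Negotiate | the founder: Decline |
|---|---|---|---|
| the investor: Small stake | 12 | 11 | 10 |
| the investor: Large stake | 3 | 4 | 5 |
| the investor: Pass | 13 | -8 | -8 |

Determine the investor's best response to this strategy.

E[Small stake] = 0.4·(10) + 0.4·(12) + 0.2·(10) = 10.8
E[Large stake] = 0.4·(5) + 0.4·(3) + 0.2·(5) = 4.2
E[Pass] = 0.4·(-8) + 0.4·(13) + 0.2·(-8) = 0.4
Best response: Small stake (10.8 is the largest).

Small stake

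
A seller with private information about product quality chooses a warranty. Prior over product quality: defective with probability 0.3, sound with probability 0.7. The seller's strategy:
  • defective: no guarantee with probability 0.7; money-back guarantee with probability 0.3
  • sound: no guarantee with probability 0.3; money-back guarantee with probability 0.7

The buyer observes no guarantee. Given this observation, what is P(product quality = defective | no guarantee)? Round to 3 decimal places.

0.500

Apply Bayes' rule using the sender's strategy as the likelihood.
P(no guarantee) = 0.3·0.7 + 0.7·0.3 = 0.42
P(defective | no guarantee) = (0.3·0.7) / 0.42 = 0.21 / 0.42 = 0.5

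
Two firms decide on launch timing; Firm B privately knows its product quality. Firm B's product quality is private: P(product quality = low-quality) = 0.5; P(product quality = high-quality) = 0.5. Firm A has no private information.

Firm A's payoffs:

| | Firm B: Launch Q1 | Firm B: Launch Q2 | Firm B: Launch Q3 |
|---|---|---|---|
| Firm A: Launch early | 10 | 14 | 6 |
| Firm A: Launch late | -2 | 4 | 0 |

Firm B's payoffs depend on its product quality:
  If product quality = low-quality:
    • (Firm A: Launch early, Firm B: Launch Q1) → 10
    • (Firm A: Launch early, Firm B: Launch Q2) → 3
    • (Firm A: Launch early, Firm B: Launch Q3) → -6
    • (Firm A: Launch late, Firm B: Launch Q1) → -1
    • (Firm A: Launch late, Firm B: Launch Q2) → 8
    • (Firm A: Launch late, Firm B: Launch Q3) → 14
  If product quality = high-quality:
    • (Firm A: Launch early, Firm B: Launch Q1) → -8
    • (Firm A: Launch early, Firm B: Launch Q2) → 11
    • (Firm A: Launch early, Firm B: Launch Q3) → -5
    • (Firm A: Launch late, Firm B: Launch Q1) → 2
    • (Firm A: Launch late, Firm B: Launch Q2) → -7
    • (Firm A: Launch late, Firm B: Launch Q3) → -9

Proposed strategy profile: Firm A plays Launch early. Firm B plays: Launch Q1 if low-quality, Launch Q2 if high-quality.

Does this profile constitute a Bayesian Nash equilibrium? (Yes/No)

A profile is a BNE iff every type of every player is best-responding given beliefs about the other side.
Firm A plays Launch early: E[Launch early] = 0.5·(10) + 0.5·(14) = 12; E[Launch late] = 1. Best-responding. ✓
Firm B (product quality low-quality), facing Launch early: Launch Q1 gives 10, Launch Q2 gives 3, Launch Q3 gives -6. Proposed Launch Q1 is best. ✓
Firm B (product quality high-quality), facing Launch early: Launch Q1 gives -8, Launch Q2 gives 11, Launch Q3 gives -5. Proposed Launch Q2 is best. ✓

Yes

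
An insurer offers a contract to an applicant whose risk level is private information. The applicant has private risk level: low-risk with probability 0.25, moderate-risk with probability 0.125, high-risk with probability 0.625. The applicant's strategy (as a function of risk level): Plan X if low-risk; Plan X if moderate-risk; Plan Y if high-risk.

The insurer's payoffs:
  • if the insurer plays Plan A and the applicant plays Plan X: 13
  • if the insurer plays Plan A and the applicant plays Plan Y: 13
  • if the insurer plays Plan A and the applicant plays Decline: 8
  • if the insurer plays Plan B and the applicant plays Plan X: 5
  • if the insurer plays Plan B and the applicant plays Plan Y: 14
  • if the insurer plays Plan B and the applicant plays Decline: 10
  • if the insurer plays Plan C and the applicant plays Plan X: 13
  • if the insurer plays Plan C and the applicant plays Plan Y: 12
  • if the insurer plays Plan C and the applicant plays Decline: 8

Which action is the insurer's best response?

Plan A

E[Plan A] = 0.25·(13) + 0.125·(13) + 0.625·(13) = 13
E[Plan B] = 0.25·(5) + 0.125·(5) + 0.625·(14) = 10.625
E[Plan C] = 0.25·(13) + 0.125·(13) + 0.625·(12) = 12.375
Best response: Plan A (13 is the largest).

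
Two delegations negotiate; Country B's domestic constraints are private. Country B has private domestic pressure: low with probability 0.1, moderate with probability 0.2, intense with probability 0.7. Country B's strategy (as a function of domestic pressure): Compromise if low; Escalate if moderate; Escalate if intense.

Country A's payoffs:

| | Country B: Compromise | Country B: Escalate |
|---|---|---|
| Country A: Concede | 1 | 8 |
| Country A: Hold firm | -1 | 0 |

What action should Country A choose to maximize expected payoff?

E[Concede] = 0.1·(1) + 0.2·(8) + 0.7·(8) = 7.3
E[Hold firm] = 0.1·(-1) + 0.2·(0) + 0.7·(0) = -0.1
Best response: Concede (7.3 is the largest).

Concede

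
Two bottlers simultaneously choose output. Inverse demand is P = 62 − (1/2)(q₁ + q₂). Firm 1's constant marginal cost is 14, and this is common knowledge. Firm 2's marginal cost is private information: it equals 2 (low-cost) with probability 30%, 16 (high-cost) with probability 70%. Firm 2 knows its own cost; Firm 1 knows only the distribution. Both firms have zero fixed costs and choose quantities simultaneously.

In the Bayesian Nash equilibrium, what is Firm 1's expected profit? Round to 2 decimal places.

Each type of Firm 2 best-responds to q₁; Firm 1 best-responds to the expected q₂ over Firm 2's types.
Firm 2 with cost c maximizes (62 − (1/2)(q₁+q₂) − c)·q₂, giving q₂(c) = (62 − c − (1/2)q₁).
E[c₂] = 0.3·2 + 0.7·16 = 11.8
Firm 1's FOC against E[q₂] yields q₁ = (62 − 2·14 + E[c₂])/(3/2) = (62 − 28 + 11.8)/(3/2) = 30.5333.
E[P] = 62 − (1/2)·(q₁ + E[q₂]) = 29.2667; Firm 1's expected profit = (E[P] − 14)·q₁ = (29.2667 − 14)·30.5333 = 466.142.

466.14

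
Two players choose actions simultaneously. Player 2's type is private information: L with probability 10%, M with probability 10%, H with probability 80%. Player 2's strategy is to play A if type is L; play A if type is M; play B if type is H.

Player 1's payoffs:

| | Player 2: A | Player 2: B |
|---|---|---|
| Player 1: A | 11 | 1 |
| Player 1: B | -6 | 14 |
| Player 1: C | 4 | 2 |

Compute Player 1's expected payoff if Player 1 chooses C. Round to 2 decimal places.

2.40

E[C] = 0.1·4 + 0.1·4 + 0.8·2 = 0.4 + 0.4 + 1.6 = 2.4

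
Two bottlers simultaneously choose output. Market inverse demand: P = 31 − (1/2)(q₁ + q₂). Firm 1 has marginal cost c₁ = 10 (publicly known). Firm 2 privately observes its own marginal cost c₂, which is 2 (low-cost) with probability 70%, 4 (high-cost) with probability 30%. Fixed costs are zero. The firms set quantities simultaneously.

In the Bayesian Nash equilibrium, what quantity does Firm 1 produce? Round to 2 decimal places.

9.07

Type-c best response for Firm 2: q₂(c) = (31 − c) − q₁/2.
Firm 1 maximizes expected profit; its first-order condition is 31 − q₁ − (1/2)E[q₂] − 10 = 0.
Substituting E[q₂] and solving: E[c₂] = 2.6, so q₁ = (31 − 2·10 + 2.6)/(3/2) = 9.06667.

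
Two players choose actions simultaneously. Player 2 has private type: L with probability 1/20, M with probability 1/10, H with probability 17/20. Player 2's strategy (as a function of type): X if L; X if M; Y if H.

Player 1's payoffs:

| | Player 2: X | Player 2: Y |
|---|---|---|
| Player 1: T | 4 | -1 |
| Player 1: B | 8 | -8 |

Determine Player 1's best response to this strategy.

E[T] = 1/20·(4) + 1/10·(4) + 17/20·(-1) = -1/4
E[B] = 1/20·(8) + 1/10·(8) + 17/20·(-8) = -28/5
Best response: T (-1/4 is the largest).

T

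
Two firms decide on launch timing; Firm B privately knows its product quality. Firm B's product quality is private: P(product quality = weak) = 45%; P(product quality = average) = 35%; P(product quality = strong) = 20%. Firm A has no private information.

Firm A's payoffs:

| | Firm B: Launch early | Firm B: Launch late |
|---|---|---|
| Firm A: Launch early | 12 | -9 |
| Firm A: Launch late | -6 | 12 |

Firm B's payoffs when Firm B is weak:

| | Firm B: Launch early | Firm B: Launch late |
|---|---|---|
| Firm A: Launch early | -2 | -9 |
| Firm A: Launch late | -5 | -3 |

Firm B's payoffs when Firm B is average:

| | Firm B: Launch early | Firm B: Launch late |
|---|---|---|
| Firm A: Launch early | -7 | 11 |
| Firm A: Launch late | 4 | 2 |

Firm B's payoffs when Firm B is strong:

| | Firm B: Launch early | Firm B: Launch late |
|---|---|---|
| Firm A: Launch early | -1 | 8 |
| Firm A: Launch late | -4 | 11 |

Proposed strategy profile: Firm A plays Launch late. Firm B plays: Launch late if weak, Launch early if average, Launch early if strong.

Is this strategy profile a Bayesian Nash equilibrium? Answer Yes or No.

Firm A plays Launch late: E[Launch late] = 0.45·(12) + 0.35·(-6) + 0.2·(-6) = 2.1; E[Launch early] = 2.55. Not best-responding. ✗
Firm B (product quality weak), facing Launch late: Launch early gives -5, Launch late gives -3. Proposed Launch late is best. ✓
Firm B (product quality average), facing Launch late: Launch early gives 4, Launch late gives 2. Proposed Launch early is best. ✓
Firm B (product quality strong), facing Launch late: Launch early gives -4, Launch late gives 11. Proposed Launch early is not best — profitable deviation exists. ✗

No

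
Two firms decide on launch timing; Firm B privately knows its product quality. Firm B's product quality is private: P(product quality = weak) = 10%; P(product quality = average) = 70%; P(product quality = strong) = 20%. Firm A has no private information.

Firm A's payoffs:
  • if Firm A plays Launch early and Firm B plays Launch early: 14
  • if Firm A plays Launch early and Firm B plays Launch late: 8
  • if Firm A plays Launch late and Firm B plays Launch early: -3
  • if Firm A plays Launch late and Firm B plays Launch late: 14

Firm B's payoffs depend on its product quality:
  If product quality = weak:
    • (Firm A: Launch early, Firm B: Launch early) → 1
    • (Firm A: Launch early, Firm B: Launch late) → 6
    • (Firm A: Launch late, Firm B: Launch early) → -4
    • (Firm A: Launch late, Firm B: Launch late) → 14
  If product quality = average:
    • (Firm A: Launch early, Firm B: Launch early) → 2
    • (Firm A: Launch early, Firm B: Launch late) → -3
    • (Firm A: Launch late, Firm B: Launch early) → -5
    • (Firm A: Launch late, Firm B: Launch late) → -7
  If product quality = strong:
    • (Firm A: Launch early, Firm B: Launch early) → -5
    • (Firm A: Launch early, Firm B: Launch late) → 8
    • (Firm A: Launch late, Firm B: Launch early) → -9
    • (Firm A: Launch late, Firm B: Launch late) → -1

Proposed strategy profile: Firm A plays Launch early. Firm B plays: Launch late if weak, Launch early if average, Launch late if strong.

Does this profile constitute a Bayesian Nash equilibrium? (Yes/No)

A profile is a BNE iff every type of every player is best-responding given beliefs about the other side.
Firm A plays Launch early: E[Launch early] = 0.1·(8) + 0.7·(14) + 0.2·(8) = 12.2; E[Launch late] = 2.1. Best-responding. ✓
Firm B (product quality weak), facing Launch early: Launch early gives 1, Launch late gives 6. Proposed Launch late is best. ✓
Firm B (product quality average), facing Launch early: Launch early gives 2, Launch late gives -3. Proposed Launch early is best. ✓
Firm B (product quality strong), facing Launch early: Launch early gives -5, Launch late gives 8. Proposed Launch late is best. ✓

Yes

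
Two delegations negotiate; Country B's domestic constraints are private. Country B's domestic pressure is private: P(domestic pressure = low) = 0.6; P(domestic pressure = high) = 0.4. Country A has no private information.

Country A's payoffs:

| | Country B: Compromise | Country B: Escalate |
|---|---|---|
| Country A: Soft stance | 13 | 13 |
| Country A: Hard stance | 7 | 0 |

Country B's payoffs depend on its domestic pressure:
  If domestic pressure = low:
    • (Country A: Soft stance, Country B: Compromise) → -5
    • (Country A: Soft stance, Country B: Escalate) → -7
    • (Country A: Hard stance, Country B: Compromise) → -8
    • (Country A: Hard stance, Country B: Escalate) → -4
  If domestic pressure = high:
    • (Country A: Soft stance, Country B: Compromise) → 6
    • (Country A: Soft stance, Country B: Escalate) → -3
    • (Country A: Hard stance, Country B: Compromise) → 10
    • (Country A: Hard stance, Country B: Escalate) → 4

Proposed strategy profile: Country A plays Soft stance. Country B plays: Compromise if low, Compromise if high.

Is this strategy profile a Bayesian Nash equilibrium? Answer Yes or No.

Country A plays Soft stance: E[Soft stance] = 0.6·(13) + 0.4·(13) = 13; E[Hard stance] = 7. Best-responding. ✓
Country B (domestic pressure low), facing Soft stance: Compromise gives -5, Escalate gives -7. Proposed Compromise is best. ✓
Country B (domestic pressure high), facing Soft stance: Compromise gives 6, Escalate gives -3. Proposed Compromise is best. ✓

Yes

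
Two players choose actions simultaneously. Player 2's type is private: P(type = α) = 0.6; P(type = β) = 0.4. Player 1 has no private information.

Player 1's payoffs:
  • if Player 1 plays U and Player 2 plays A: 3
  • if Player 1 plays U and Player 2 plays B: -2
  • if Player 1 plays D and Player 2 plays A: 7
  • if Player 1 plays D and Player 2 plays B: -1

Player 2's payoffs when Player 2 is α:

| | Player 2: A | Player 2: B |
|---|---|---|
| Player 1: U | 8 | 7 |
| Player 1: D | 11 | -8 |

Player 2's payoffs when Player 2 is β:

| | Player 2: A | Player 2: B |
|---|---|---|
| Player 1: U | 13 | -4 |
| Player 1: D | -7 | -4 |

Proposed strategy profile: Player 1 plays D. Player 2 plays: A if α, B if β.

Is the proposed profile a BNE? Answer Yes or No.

A profile is a BNE iff every type of every player is best-responding given beliefs about the other side.
Player 1 plays D: E[D] = 0.6·(7) + 0.4·(-1) = 3.8; E[U] = 1. Best-responding. ✓
Player 2 (type α), facing D: A gives 11, B gives -8. Proposed A is best. ✓
Player 2 (type β), facing D: A gives -7, B gives -4. Proposed B is best. ✓

Yes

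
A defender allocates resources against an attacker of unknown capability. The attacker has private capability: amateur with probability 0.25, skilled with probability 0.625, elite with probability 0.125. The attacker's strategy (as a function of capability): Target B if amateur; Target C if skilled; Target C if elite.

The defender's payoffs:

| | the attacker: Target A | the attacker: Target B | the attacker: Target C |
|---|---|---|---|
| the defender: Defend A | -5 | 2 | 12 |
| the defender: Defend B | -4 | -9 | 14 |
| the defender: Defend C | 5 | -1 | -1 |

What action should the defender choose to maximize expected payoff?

Defend A

E[Defend A] = 0.25·(2) + 0.625·(12) + 0.125·(12) = 9.5
E[Defend B] = 0.25·(-9) + 0.625·(14) + 0.125·(14) = 8.25
E[Defend C] = 0.25·(-1) + 0.625·(-1) + 0.125·(-1) = -1
Best response: Defend A (9.5 is the largest).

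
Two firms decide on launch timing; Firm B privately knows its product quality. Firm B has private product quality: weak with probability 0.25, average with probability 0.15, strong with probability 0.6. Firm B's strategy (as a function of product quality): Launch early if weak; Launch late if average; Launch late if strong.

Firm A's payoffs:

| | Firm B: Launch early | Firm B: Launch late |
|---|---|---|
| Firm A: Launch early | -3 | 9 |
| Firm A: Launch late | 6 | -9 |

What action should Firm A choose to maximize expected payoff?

Launch early

E[Launch early] = 0.25·(-3) + 0.15·(9) + 0.6·(9) = 6
E[Launch late] = 0.25·(6) + 0.15·(-9) + 0.6·(-9) = -5.25
Best response: Launch early (6 is the largest).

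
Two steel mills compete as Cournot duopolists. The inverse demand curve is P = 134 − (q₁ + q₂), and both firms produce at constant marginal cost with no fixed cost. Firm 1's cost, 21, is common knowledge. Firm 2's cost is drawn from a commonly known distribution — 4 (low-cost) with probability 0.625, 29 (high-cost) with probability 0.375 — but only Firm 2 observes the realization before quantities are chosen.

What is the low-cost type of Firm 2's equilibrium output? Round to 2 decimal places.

47.44

Type-c best response for Firm 2: q₂(c) = (134 − c)/2 − q₁/2.
Firm 1 maximizes expected profit; its first-order condition is 134 − 2q₁ − E[q₂] − 21 = 0.
Substituting E[q₂] and solving: E[c₂] = 13.375, so q₁ = (134 − 2·21 + 13.375)/3 = 35.125.
q₂(low-cost) = (134 − 4 − 35.125)/2 = 47.4375.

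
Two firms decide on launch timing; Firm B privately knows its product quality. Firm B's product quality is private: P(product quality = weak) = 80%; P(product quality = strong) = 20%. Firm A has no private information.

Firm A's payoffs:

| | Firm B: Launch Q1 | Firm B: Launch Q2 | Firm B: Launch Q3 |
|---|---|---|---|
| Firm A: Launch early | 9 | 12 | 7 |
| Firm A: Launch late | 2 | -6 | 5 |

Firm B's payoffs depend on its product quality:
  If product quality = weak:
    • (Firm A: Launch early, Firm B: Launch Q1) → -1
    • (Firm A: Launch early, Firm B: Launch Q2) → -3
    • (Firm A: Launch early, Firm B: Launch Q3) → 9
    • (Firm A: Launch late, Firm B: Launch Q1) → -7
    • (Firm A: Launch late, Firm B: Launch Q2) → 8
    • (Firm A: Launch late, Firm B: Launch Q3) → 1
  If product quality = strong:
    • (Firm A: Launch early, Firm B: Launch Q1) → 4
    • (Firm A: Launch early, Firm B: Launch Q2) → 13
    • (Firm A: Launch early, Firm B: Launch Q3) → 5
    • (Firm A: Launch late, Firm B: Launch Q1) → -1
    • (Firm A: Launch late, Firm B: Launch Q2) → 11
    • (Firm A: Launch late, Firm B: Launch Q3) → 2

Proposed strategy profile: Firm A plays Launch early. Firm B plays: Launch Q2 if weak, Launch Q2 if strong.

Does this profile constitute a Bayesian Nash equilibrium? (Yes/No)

Firm A plays Launch early: E[Launch early] = 0.8·(12) + 0.2·(12) = 12; E[Launch late] = -6. Best-responding. ✓
Firm B (product quality weak), facing Launch early: Launch Q1 gives -1, Launch Q2 gives -3, Launch Q3 gives 9. Proposed Launch Q2 is not best — profitable deviation exists. ✗
Firm B (product quality strong), facing Launch early: Launch Q1 gives 4, Launch Q2 gives 13, Launch Q3 gives 5. Proposed Launch Q2 is best. ✓

No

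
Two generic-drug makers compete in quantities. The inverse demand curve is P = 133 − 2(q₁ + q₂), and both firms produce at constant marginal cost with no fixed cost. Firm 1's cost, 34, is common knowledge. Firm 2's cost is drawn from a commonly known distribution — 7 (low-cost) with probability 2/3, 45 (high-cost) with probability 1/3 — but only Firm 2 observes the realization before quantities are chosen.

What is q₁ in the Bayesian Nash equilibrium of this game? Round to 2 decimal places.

14.11

Type-c best response for Firm 2: q₂(c) = (133 − c)/4 − q₁/2.
Firm 1 maximizes expected profit; its first-order condition is 133 − 4q₁ − 2E[q₂] − 34 = 0.
Substituting E[q₂] and solving: E[c₂] = 19.6667, so q₁ = (133 − 2·34 + 19.6667)/6 = 14.1111.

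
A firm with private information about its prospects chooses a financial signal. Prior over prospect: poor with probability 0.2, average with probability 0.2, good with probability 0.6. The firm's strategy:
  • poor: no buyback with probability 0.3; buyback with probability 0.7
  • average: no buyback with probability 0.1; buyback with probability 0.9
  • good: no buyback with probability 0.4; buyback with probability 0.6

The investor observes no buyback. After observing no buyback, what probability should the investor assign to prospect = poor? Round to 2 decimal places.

Apply Bayes' rule using the sender's strategy as the likelihood.
P(no buyback) = 0.2·0.3 + 0.2·0.1 + 0.6·0.4 = 0.32
P(poor | no buyback) = (0.2·0.3) / 0.32 = 0.06 / 0.32 = 0.1875

0.19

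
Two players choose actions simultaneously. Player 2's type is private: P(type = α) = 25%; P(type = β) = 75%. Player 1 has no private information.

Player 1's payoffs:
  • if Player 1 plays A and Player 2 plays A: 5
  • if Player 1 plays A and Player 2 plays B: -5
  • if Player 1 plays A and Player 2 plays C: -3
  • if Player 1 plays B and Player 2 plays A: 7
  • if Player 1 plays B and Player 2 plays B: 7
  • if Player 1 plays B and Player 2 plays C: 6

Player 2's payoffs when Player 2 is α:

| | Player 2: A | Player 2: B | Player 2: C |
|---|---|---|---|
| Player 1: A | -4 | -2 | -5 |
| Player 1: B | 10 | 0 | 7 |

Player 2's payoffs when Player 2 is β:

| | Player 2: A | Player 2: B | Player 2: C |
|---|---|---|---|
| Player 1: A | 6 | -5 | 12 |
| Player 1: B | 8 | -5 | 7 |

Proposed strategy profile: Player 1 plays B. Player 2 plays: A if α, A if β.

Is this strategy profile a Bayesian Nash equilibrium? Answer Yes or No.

A profile is a BNE iff every type of every player is best-responding given beliefs about the other side.
Player 1 plays B: E[B] = 0.25·(7) + 0.75·(7) = 7; E[A] = 5. Best-responding. ✓
Player 2 (type α), facing B: A gives 10, B gives 0, C gives 7. Proposed A is best. ✓
Player 2 (type β), facing B: A gives 8, B gives -5, C gives 7. Proposed A is best. ✓

Yes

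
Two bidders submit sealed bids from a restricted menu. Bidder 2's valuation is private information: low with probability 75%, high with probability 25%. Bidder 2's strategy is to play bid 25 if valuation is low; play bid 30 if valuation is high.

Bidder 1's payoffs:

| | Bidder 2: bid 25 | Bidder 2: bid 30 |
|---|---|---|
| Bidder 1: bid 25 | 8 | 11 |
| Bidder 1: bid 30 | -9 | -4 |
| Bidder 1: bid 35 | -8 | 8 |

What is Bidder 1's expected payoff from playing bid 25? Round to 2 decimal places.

8.75

E[bid 25] = 0.75·8 + 0.25·11 = 6 + 2.75 = 8.75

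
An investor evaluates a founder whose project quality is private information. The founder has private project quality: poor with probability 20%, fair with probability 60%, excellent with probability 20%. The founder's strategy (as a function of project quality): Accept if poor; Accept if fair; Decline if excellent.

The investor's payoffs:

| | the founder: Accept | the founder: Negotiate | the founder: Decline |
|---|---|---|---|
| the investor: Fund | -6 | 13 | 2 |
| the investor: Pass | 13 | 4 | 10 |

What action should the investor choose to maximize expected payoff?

Pass

Compute the investor's expected payoff for each action, taking the expectation over the founder's type.
E[Fund] = 0.2·(-6) + 0.6·(-6) + 0.2·(2) = -4.4
E[Pass] = 0.2·(13) + 0.6·(13) + 0.2·(10) = 12.4
Best response: Pass (12.4 is the largest).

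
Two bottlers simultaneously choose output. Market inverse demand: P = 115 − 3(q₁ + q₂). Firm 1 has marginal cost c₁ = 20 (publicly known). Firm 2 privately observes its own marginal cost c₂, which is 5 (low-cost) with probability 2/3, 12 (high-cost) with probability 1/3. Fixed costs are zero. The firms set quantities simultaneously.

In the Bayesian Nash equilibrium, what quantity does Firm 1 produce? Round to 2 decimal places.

Type-c best response for Firm 2: q₂(c) = (115 − c)/6 − q₁/2.
Firm 1 maximizes expected profit; its first-order condition is 115 − 6q₁ − 3E[q₂] − 20 = 0.
Substituting E[q₂] and solving: E[c₂] = 7.33333, so q₁ = (115 − 2·20 + 7.33333)/9 = 9.14815.

9.15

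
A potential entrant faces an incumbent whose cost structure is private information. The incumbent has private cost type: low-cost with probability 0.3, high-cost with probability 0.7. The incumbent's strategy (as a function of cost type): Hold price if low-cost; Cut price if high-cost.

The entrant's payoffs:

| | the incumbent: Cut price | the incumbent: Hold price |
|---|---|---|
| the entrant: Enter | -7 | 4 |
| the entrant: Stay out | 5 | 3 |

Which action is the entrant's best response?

Stay out

E[Enter] = 0.3·(4) + 0.7·(-7) = -3.7
E[Stay out] = 0.3·(3) + 0.7·(5) = 4.4
Best response: Stay out (4.4 is the largest).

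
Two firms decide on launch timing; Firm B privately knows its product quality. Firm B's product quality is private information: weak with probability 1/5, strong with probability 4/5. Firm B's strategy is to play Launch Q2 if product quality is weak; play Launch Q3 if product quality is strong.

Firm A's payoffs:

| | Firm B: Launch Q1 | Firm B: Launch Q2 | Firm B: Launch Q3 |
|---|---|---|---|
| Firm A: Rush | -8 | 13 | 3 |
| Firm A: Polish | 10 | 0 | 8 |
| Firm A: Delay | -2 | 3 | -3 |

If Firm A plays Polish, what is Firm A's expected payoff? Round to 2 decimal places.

6.40

E[Polish] = 1/5·0 + 4/5·8 = 0 + 32/5 = 32/5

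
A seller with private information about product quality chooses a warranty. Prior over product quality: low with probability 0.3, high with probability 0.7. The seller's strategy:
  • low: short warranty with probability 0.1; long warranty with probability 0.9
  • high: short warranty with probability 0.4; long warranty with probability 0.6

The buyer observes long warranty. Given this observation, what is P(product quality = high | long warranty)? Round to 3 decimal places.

P(long warranty) = 0.3·0.9 + 0.7·0.6 = 0.69
P(high | long warranty) = (0.7·0.6) / 0.69 = 0.42 / 0.69 = 0.608696

0.609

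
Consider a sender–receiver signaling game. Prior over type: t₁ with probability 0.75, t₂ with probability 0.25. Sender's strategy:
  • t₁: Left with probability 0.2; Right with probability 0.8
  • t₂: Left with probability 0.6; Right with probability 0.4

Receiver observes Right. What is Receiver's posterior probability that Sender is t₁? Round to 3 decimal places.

0.857

Apply Bayes' rule using the sender's strategy as the likelihood.
P(Right) = 0.75·0.8 + 0.25·0.4 = 0.7
P(t₁ | Right) = (0.75·0.8) / 0.7 = 0.6 / 0.7 = 0.857143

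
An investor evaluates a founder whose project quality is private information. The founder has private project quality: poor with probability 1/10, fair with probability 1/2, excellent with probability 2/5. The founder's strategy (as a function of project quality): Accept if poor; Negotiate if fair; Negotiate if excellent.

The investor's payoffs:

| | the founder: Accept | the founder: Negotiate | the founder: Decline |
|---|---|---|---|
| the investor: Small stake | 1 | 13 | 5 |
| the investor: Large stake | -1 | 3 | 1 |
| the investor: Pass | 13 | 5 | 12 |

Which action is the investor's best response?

Small stake

E[Small stake] = 1/10·(1) + 1/2·(13) + 2/5·(13) = 59/5
E[Large stake] = 1/10·(-1) + 1/2·(3) + 2/5·(3) = 13/5
E[Pass] = 1/10·(13) + 1/2·(5) + 2/5·(5) = 29/5
Best response: Small stake (59/5 is the largest).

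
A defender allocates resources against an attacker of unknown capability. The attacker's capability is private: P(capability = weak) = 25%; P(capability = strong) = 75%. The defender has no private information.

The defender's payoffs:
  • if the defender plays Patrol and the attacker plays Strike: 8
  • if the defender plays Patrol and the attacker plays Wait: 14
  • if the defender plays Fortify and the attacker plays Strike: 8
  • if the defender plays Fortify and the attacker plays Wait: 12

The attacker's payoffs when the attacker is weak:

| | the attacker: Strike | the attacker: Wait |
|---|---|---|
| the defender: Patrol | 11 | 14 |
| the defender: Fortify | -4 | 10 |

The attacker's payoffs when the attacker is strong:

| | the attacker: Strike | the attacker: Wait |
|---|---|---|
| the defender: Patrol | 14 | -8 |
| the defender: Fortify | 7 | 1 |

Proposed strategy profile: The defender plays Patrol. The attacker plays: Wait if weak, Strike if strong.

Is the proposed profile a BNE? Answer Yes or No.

Yes

The defender plays Patrol: E[Patrol] = 0.25·(14) + 0.75·(8) = 9.5; E[Fortify] = 9. Best-responding. ✓
The attacker (capability weak), facing Patrol: Strike gives 11, Wait gives 14. Proposed Wait is best. ✓
The attacker (capability strong), facing Patrol: Strike gives 14, Wait gives -8. Proposed Strike is best. ✓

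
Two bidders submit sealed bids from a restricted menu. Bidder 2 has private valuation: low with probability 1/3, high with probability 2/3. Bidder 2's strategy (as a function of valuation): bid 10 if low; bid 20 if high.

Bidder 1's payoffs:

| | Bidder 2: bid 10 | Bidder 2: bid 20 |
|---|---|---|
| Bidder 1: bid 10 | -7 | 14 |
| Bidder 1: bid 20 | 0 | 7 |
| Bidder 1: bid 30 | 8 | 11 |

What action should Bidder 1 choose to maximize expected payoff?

Compute Bidder 1's expected payoff for each action, taking the expectation over Bidder 2's type.
E[bid 10] = 1/3·(-7) + 2/3·(14) = 7
E[bid 20] = 1/3·(0) + 2/3·(7) = 14/3
E[bid 30] = 1/3·(8) + 2/3·(11) = 10
Best response: bid 30 (10 is the largest).

bid 30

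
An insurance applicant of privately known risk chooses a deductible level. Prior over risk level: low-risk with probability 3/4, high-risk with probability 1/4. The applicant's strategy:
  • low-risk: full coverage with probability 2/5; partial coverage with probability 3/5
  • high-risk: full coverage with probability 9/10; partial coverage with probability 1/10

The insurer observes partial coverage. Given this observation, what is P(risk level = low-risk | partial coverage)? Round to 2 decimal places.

P(partial coverage) = (3/4)·(3/5) + (1/4)·(1/10) = 19/40
P(low-risk | partial coverage) = ((3/4)·(3/5)) / (19/40) = (9/20) / (19/40) = 18/19

0.95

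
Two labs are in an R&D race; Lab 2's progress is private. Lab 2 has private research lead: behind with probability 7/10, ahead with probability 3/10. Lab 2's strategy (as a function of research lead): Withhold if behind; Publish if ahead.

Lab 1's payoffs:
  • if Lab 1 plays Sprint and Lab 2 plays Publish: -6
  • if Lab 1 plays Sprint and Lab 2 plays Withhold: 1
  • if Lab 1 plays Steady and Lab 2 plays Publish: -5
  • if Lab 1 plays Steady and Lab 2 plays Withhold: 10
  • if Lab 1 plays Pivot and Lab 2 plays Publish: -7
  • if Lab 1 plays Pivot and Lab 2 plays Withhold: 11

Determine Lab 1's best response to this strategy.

Compute Lab 1's expected payoff for each action, taking the expectation over Lab 2's type.
E[Sprint] = 7/10·(1) + 3/10·(-6) = -11/10
E[Steady] = 7/10·(10) + 3/10·(-5) = 11/2
E[Pivot] = 7/10·(11) + 3/10·(-7) = 28/5
Best response: Pivot (28/5 is the largest).

Pivot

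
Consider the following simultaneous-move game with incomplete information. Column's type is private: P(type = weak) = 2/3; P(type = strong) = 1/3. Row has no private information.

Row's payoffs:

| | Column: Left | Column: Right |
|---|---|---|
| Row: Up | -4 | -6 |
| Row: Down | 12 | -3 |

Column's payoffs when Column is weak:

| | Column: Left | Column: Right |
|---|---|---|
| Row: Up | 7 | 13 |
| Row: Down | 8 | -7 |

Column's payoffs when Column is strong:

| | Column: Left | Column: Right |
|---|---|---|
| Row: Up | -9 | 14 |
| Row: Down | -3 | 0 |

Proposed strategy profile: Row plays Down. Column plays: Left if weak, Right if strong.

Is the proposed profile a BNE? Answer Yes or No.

Row plays Down: E[Down] = 2/3·(12) + 1/3·(-3) = 7; E[Up] = -14/3. Best-responding. ✓
Column (type weak), facing Down: Left gives 8, Right gives -7. Proposed Left is best. ✓
Column (type strong), facing Down: Left gives -3, Right gives 0. Proposed Right is best. ✓

Yes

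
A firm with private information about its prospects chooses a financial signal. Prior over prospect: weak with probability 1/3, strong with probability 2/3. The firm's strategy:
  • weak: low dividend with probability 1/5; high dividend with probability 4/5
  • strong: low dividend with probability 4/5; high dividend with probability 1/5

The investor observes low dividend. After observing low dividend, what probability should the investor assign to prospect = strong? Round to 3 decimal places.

P(low dividend) = (1/3)·(1/5) + (2/3)·(4/5) = 3/5
P(strong | low dividend) = ((2/3)·(4/5)) / (3/5) = (8/15) / (3/5) = 8/9

0.889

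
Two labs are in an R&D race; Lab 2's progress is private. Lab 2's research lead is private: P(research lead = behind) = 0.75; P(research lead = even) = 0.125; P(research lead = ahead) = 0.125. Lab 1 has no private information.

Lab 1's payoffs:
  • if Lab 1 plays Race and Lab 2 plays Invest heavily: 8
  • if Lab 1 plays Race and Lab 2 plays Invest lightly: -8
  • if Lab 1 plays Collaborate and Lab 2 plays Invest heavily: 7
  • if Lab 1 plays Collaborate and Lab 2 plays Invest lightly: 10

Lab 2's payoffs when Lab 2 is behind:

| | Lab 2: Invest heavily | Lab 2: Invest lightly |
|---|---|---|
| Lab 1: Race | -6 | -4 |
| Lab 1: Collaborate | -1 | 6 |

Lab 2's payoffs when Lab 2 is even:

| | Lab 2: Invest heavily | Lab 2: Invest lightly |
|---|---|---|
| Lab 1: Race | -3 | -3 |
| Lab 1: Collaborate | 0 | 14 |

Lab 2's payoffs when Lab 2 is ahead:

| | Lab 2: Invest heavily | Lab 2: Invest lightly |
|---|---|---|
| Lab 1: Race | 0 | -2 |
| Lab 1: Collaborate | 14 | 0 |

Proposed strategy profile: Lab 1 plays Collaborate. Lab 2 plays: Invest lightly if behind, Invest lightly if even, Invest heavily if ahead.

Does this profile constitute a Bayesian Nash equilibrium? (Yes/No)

Lab 1 plays Collaborate: E[Collaborate] = 0.75·(10) + 0.125·(10) + 0.125·(7) = 9.625; E[Race] = -6. Best-responding. ✓
Lab 2 (research lead behind), facing Collaborate: Invest heavily gives -1, Invest lightly gives 6. Proposed Invest lightly is best. ✓
Lab 2 (research lead even), facing Collaborate: Invest heavily gives 0, Invest lightly gives 14. Proposed Invest lightly is best. ✓
Lab 2 (research lead ahead), facing Collaborate: Invest heavily gives 14, Invest lightly gives 0. Proposed Invest heavily is best. ✓

Yes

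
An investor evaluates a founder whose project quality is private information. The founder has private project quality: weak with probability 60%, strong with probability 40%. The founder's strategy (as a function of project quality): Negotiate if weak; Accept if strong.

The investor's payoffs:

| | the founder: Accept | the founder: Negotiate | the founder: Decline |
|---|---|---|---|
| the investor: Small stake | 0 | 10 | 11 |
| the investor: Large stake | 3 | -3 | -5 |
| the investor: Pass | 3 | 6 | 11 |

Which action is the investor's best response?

E[Small stake] = 0.6·(10) + 0.4·(0) = 6
E[Large stake] = 0.6·(-3) + 0.4·(3) = -0.6
E[Pass] = 0.6·(6) + 0.4·(3) = 4.8
Best response: Small stake (6 is the largest).

Small stake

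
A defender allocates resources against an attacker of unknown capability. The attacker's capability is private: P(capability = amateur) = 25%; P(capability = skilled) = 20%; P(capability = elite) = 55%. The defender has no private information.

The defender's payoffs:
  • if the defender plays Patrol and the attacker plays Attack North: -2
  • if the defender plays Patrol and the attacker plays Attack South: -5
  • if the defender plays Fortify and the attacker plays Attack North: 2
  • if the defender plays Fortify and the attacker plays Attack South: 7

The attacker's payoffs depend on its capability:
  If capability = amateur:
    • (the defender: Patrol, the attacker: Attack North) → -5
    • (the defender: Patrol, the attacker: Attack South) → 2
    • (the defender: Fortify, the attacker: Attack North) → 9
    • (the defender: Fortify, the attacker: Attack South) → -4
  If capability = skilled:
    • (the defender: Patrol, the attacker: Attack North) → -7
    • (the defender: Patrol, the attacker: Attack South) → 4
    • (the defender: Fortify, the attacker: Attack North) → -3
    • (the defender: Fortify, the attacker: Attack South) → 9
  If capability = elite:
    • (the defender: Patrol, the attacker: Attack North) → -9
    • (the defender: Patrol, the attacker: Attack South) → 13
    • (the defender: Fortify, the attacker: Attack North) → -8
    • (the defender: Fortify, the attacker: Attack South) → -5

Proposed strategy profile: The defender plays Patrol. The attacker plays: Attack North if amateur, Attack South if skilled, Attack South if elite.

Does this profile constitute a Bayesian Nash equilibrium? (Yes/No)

The defender plays Patrol: E[Patrol] = 0.25·(-2) + 0.2·(-5) + 0.55·(-5) = -4.25; E[Fortify] = 5.75. Not best-responding. ✗
The attacker (capability amateur), facing Patrol: Attack North gives -5, Attack South gives 2. Proposed Attack North is not best — profitable deviation exists. ✗
The attacker (capability skilled), facing Patrol: Attack North gives -7, Attack South gives 4. Proposed Attack South is best. ✓
The attacker (capability elite), facing Patrol: Attack North gives -9, Attack South gives 13. Proposed Attack South is best. ✓

No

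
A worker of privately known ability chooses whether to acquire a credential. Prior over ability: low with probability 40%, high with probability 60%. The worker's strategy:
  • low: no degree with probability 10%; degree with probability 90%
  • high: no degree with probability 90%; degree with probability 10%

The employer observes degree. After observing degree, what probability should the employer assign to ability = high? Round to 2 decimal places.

P(degree) = 0.4·0.9 + 0.6·0.1 = 0.42
P(high | degree) = (0.6·0.1) / 0.42 = 0.06 / 0.42 = 0.142857

0.14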